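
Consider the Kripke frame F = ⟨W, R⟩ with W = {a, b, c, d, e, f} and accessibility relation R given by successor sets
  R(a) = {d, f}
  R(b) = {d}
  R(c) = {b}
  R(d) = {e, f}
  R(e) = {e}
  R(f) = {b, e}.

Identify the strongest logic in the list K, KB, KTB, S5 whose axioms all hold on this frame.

K

Symmetric (axiom B): no — a R d but not d R a.
Reflexive (axiom T): no — a is not related to itself.
Euclidean (axiom 5): no — a R f and a R d, but not f R d.
So F validates K; KB would additionally require R to be symmetric. The strongest is K.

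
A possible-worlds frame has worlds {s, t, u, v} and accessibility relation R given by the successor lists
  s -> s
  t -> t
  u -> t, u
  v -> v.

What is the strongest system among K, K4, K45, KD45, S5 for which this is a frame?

Transitive (axiom 4): yes — every two-step R-path is closed by a direct edge.
Euclidean (axiom 5): no — u R t and u R u, but not t R u.
Serial (axiom D): yes — every world has a successor (e.g. s R s).
Reflexive (axiom T): yes — every world is R-related to itself.
So F validates K, K4; K45 would additionally require R to be Euclidean. The strongest is K4.

K4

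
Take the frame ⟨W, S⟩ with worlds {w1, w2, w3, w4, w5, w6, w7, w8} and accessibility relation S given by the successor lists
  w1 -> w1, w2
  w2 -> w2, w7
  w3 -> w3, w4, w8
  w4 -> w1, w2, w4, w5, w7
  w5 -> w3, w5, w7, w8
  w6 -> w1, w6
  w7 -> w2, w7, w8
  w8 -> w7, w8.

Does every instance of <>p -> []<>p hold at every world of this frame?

No

By correspondence theory, 5 is valid on a frame iff S is Euclidean.
Euclidean: no — w3 S w4 and w3 S w8, but not w4 S w8.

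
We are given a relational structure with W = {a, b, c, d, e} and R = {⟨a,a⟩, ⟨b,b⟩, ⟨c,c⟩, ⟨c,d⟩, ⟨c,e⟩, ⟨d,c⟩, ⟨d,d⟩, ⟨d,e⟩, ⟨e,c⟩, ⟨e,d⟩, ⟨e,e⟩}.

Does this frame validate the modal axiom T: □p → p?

Yes

The schema T characterises exactly the reflexive frames.
Reflexive: yes — every world is R-related to itself.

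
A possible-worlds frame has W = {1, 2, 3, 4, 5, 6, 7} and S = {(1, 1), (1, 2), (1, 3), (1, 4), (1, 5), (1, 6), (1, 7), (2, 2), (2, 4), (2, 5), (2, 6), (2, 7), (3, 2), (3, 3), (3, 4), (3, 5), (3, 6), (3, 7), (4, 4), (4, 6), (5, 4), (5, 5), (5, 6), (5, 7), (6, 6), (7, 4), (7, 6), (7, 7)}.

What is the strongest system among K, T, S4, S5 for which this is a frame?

S4

Reflexive (axiom T): yes — every world is S-related to itself.
Transitive (axiom 4): yes — every two-step S-path is closed by a direct edge.
Euclidean (axiom 5): no — 1 S 2 and 1 S 3, but not 2 S 3.
So F validates K, T, S4; S5 would additionally require S to be Euclidean. The strongest is S4.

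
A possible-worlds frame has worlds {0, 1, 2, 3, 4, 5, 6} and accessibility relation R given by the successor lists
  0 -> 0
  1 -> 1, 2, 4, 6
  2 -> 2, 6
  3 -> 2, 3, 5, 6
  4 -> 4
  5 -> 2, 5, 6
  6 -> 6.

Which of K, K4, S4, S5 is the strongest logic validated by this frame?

Transitive (axiom 4): yes — every two-step R-path is closed by a direct edge.
Reflexive (axiom T): yes — every world is R-related to itself.
Euclidean (axiom 5): no — 1 R 2 and 1 R 4, but not 2 R 4.
So F validates K, K4, S4; S5 would additionally require R to be Euclidean. The strongest is S4.

S4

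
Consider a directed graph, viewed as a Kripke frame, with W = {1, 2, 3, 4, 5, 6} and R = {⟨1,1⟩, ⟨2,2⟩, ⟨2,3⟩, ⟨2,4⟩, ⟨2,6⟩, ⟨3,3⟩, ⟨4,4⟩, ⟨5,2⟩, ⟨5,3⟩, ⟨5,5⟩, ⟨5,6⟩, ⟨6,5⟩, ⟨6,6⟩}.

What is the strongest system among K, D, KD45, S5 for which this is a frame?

D

Serial (axiom D): yes — every world has a successor (e.g. 1 R 1).
Euclidean (axiom 5): no — 2 R 3 and 2 R 4, but not 3 R 4.
Transitive (axiom 4): no — 2 R 6 and 6 R 5, but not 2 R 5.
Reflexive (axiom T): yes — every world is R-related to itself.
So F validates K, D; KD45 would additionally require R to be Euclidean and transitive. The strongest is D.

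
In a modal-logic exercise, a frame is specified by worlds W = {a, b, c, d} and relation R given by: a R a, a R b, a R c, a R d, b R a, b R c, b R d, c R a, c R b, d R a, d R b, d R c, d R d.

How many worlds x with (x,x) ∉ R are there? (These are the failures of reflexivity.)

Enumerating: b, c.

2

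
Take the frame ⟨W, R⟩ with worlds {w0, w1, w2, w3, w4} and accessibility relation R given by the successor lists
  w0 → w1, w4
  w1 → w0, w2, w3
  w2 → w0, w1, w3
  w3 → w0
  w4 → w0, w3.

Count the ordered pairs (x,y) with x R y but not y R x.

Enumerating: (w1,w3), (w2,w0), (w2,w3), (w3,w0), (w4,w3).

5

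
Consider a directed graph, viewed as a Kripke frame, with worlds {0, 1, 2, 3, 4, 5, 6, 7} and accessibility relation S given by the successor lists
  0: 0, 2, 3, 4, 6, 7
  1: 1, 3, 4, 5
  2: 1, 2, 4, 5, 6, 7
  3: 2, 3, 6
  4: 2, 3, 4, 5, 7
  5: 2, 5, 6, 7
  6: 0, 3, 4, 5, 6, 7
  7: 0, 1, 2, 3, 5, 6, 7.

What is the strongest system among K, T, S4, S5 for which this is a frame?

T

Reflexive (axiom T): yes — every world is S-related to itself.
Transitive (axiom 4): no — 0 S 2 and 2 S 1, but not 0 S 1.
Euclidean (axiom 5): no — 0 S 2 and 0 S 3, but not 2 S 3.
So F validates K, T; S4 would additionally require S to be transitive. The strongest is T.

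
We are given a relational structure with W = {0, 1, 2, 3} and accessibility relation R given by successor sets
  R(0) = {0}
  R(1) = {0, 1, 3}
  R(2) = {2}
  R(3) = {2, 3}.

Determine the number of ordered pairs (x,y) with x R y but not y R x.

3

Enumerating: (1,0), (1,3), (3,2).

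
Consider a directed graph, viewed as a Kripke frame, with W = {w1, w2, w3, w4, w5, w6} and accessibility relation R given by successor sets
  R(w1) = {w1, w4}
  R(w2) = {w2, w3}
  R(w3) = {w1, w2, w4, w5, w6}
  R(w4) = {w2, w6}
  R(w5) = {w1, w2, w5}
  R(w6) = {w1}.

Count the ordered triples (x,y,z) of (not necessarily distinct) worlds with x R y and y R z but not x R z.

12

Enumerating: (w1,w4,w2), (w1,w4,w6), (w2,w3,w1), (w2,w3,w4), (w2,w3,w5), (w2,w3,w6), (w3,w2,w3), (w4,w2,w3), (w4,w6,w1), (w5,w1,w4), (w5,w2,w3), (w6,w1,w4).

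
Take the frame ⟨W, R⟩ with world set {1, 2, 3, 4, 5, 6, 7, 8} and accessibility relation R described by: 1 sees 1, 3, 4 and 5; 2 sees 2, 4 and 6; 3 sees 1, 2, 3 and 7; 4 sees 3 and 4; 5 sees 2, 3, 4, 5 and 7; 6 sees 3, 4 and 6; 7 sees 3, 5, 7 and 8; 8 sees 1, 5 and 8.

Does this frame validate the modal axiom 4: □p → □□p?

No

Axiom 4 corresponds to the accessibility relation being transitive.
Transitive: no — 1 R 3 and 3 R 2, but not 1 R 2.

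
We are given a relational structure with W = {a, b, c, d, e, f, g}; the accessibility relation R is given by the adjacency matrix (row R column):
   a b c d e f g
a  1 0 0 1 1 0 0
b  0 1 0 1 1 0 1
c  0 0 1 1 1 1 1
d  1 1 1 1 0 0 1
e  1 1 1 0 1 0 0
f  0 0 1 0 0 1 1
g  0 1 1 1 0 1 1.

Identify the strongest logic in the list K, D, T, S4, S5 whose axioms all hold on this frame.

T

Serial (axiom D): yes — every world has a successor (e.g. a R a).
Reflexive (axiom T): yes — every world is R-related to itself.
Transitive (axiom 4): no — a R d and d R b, but not a R b.
Euclidean (axiom 5): no — a R d and a R e, but not d R e.
So F validates K, D, T; S4 would additionally require R to be transitive. The strongest is T.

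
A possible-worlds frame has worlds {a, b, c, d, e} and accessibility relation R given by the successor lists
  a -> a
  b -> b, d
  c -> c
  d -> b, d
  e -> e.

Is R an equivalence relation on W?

Yes

Reflexive: yes — every world is R-related to itself.
Symmetric: yes — every pair in R has its reverse in R.
Transitive: yes — every two-step R-path is closed by a direct edge.
So R is an equivalence relation.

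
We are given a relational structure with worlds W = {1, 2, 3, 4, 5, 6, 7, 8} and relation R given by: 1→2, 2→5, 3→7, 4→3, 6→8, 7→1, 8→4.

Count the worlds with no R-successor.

Enumerating: 5.

1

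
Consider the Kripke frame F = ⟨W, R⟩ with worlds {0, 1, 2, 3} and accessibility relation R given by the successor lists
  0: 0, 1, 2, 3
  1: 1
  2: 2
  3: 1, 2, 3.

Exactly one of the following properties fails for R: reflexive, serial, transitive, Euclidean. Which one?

Euclidean

Reflexive: yes — every world is R-related to itself.
Serial: yes — every world has a successor (e.g. 0 R 0).
Transitive: yes — every two-step R-path is closed by a direct edge.
Euclidean: no — 0 R 1 and 0 R 2, but not 1 R 2.
Only Euclidean fails.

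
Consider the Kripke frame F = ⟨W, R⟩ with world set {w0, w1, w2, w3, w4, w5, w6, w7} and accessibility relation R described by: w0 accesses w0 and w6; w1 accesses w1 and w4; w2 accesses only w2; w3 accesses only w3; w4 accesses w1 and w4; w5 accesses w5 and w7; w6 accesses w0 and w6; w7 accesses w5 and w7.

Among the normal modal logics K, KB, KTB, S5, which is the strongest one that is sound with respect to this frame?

Symmetric (axiom B): yes — every pair in R has its reverse in R.
Reflexive (axiom T): yes — every world is R-related to itself.
Euclidean (axiom 5): yes — any two successors of a common world are R-related.
So F validates K, KB, KTB, S5. The strongest is S5.

S5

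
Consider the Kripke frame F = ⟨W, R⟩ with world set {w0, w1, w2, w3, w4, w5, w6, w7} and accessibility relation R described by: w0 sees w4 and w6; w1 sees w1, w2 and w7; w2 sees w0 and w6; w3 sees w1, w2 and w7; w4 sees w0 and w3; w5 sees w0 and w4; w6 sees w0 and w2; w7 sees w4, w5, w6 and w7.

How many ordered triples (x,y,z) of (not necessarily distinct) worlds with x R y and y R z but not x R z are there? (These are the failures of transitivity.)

Enumerating: (w0,w4,w0), (w0,w4,w3), (w0,w6,w0), (w0,w6,w2), (w1,w2,w0), (w1,w2,w6), (w1,w7,w4), (w1,w7,w5), (w1,w7,w6), (w2,w0,w4), (w2,w6,w2), (w3,w2,w0), … and 19 more.
Total: 31.

31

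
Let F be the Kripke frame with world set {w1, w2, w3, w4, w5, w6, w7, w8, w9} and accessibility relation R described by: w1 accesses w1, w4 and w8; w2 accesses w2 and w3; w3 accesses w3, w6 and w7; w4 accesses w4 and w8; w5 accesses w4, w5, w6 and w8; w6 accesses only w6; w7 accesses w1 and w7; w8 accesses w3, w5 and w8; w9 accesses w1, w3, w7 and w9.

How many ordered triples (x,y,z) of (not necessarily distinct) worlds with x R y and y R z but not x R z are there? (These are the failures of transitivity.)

Enumerating: (w1,w8,w3), (w1,w8,w5), (w2,w3,w6), (w2,w3,w7), (w3,w7,w1), (w4,w8,w3), (w4,w8,w5), (w5,w8,w3), (w7,w1,w4), (w7,w1,w8), (w8,w3,w6), (w8,w3,w7), (w8,w5,w4), (w8,w5,w6), (w9,w1,w4), (w9,w1,w8), (w9,w3,w6).

17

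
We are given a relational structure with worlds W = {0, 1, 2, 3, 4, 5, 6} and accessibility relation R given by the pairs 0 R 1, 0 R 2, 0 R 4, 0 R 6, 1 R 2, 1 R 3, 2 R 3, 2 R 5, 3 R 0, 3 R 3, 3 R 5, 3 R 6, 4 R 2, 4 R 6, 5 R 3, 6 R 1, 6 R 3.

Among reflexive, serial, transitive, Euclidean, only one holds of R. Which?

Reflexive: no — 0 is not related to itself.
Serial: yes — every world has a successor (e.g. 0 R 1).
Transitive: no — 0 R 1 and 1 R 3, but not 0 R 3.
Euclidean: no — 0 R 1 and 0 R 4, but not 1 R 4.
Only serial holds.

serial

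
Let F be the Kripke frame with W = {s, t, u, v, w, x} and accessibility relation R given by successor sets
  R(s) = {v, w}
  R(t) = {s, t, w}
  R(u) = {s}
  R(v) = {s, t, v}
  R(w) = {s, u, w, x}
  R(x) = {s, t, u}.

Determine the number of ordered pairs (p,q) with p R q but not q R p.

Enumerating: (t,s), (t,w), (u,s), (v,t), (w,u), (w,x), (x,s), (x,t), (x,u).

9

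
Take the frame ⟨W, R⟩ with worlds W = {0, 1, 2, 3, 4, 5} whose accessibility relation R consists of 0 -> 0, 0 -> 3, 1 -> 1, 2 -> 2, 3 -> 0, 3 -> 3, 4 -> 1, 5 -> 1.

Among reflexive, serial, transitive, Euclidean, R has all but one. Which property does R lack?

reflexive

Reflexive: no — 4 is not related to itself.
Serial: yes — every world has a successor (e.g. 0 R 0).
Transitive: yes — every two-step R-path is closed by a direct edge.
Euclidean: yes — any two successors of a common world are R-related.
Only reflexive fails.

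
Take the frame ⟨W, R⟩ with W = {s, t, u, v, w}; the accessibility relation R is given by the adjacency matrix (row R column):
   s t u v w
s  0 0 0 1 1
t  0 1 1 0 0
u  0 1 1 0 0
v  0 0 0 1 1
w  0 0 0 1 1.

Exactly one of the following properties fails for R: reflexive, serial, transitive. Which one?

Reflexive: no — s is not related to itself.
Serial: yes — every world has a successor (e.g. s R v).
Transitive: yes — every two-step R-path is closed by a direct edge.
Only reflexive fails.

reflexive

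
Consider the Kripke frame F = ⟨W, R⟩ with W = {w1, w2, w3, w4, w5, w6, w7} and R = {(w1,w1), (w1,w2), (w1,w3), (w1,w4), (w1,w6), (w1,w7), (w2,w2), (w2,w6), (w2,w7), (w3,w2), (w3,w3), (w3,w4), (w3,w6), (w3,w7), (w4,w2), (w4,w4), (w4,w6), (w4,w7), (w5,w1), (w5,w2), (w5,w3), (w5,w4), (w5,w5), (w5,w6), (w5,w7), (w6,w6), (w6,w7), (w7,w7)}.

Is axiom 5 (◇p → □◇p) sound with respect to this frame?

No

The schema 5 characterises exactly the Euclidean frames.
Euclidean: no — w1 R w2 and w1 R w3, but not w2 R w3.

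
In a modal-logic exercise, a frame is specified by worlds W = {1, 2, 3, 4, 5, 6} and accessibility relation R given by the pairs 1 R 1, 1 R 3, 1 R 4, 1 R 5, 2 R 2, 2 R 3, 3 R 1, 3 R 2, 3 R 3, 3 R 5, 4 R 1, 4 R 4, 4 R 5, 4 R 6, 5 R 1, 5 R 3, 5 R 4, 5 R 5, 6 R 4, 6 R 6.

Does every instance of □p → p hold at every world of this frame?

Axiom T corresponds to the accessibility relation being reflexive.
Reflexive: yes — every world is R-related to itself.

Yes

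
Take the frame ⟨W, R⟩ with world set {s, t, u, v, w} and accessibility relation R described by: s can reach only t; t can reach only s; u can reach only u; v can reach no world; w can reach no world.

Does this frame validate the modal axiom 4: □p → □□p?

No

Axiom 4 corresponds to the accessibility relation being transitive.
Transitive: no — s R t and t R s, but not s R s.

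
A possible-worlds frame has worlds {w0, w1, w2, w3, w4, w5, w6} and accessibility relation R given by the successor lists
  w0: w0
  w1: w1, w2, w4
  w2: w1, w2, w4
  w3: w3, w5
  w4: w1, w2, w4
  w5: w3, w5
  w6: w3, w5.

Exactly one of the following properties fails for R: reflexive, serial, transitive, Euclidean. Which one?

reflexive

Reflexive: no — w6 is not related to itself.
Serial: yes — every world has a successor (e.g. w0 R w0).
Transitive: yes — every two-step R-path is closed by a direct edge.
Euclidean: yes — any two successors of a common world are R-related.
Only reflexive fails.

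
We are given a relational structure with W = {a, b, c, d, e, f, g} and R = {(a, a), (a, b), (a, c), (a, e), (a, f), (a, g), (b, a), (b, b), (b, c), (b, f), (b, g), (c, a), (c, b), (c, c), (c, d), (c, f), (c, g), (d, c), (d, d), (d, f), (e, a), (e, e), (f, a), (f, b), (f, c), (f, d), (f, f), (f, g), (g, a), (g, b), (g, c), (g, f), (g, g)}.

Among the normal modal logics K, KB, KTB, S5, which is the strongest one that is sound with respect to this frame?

KTB

Symmetric (axiom B): yes — every pair in R has its reverse in R.
Reflexive (axiom T): yes — every world is R-related to itself.
Euclidean (axiom 5): no — a R b and a R e, but not b R e.
So F validates K, KB, KTB; S5 would additionally require R to be Euclidean. The strongest is KTB.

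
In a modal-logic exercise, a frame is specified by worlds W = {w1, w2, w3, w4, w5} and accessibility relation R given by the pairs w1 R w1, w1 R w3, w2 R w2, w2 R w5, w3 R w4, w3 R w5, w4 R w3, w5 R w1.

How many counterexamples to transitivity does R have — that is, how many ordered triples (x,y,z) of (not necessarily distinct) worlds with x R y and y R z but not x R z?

8

Enumerating: (w1,w3,w4), (w1,w3,w5), (w2,w5,w1), (w3,w4,w3), (w3,w5,w1), (w4,w3,w4), (w4,w3,w5), (w5,w1,w3).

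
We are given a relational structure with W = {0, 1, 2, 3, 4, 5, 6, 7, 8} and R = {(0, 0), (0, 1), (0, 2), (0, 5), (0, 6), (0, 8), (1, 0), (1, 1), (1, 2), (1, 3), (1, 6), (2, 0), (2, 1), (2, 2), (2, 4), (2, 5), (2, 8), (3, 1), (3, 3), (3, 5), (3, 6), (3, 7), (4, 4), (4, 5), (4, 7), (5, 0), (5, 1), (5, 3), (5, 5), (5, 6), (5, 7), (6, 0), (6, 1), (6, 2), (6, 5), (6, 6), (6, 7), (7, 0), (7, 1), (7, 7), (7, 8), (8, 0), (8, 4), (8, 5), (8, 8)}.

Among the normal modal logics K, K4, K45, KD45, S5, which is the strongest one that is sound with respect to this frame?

Transitive (axiom 4): no — 0 R 1 and 1 R 3, but not 0 R 3.
Euclidean (axiom 5): no — 0 R 1 and 0 R 5, but not 1 R 5.
Serial (axiom D): yes — every world has a successor (e.g. 0 R 0).
Reflexive (axiom T): yes — every world is R-related to itself.
So F validates K; K4 would additionally require R to be transitive. The strongest is K.

K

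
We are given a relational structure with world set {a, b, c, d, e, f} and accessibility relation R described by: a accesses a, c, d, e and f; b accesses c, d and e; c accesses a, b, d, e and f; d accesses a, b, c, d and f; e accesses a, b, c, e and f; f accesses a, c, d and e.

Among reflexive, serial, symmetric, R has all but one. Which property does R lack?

reflexive

Reflexive: no — b is not related to itself.
Serial: yes — every world has a successor (e.g. a R a).
Symmetric: yes — every pair in R has its reverse in R.
Only reflexive fails.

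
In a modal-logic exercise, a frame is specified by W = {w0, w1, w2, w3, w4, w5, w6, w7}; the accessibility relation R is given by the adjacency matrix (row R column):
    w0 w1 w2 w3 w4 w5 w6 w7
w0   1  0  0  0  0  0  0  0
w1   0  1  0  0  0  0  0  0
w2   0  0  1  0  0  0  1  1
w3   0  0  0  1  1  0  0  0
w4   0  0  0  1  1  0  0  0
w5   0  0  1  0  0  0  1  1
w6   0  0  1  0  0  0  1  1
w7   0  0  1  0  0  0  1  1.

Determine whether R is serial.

Serial: yes — every world has a successor (e.g. w0 R w0).

Yes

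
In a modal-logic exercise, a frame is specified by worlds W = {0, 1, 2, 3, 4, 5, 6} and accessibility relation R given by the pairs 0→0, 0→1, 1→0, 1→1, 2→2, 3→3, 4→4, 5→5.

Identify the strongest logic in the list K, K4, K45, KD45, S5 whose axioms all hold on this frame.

K45

Transitive (axiom 4): yes — every two-step R-path is closed by a direct edge.
Euclidean (axiom 5): yes — any two successors of a common world are R-related.
Serial (axiom D): no — 6 has no R-successor.
Reflexive (axiom T): no — 6 is not related to itself.
So F validates K, K4, K45; KD45 would additionally require R to be serial. The strongest is K45.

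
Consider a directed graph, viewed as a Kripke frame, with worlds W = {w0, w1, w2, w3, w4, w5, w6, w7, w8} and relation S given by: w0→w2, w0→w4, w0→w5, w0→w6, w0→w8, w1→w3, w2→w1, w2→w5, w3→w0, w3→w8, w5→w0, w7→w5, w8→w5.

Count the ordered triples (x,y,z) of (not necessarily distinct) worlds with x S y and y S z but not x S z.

Enumerating: (w0,w2,w1), (w0,w5,w0), (w1,w3,w0), (w1,w3,w8), (w2,w1,w3), (w2,w5,w0), (w3,w0,w2), (w3,w0,w4), (w3,w0,w5), (w3,w0,w6), (w3,w8,w5), (w5,w0,w2), (w5,w0,w4), (w5,w0,w5), (w5,w0,w6), (w5,w0,w8), (w7,w5,w0), (w8,w5,w0).

18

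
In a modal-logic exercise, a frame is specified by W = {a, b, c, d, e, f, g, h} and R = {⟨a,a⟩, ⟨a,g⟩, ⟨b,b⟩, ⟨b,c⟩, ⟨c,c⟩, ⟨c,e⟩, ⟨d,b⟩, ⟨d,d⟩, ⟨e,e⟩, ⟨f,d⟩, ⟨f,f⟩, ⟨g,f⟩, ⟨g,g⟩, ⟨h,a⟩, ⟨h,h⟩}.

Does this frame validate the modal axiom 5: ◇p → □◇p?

By correspondence theory, 5 is valid on a frame iff R is Euclidean.
Euclidean: no — a R g and a R a, but not g R a.

No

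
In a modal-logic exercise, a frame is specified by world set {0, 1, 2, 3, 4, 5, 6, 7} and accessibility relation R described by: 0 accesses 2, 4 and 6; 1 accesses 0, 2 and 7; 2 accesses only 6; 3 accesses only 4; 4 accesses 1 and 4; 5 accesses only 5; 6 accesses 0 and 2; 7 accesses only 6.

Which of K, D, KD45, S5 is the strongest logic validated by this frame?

Serial (axiom D): yes — every world has a successor (e.g. 0 R 2).
Euclidean (axiom 5): no — 0 R 2 and 0 R 4, but not 2 R 4.
Transitive (axiom 4): no — 0 R 4 and 4 R 1, but not 0 R 1.
Reflexive (axiom T): no — 0 is not related to itself.
So F validates K, D; KD45 would additionally require R to be Euclidean and transitive. The strongest is D.

D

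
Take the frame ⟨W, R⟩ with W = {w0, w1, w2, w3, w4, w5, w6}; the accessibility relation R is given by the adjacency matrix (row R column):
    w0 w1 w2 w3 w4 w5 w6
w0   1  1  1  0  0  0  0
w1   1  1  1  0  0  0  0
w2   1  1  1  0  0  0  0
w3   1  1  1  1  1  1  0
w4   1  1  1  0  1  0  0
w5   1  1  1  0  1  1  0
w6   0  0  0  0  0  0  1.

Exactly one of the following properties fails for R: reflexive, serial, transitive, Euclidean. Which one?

Euclidean

Reflexive: yes — every world is R-related to itself.
Serial: yes — every world has a successor (e.g. w0 R w0).
Transitive: yes — every two-step R-path is closed by a direct edge.
Euclidean: no — w3 R w0 and w3 R w4, but not w0 R w4.
Only Euclidean fails.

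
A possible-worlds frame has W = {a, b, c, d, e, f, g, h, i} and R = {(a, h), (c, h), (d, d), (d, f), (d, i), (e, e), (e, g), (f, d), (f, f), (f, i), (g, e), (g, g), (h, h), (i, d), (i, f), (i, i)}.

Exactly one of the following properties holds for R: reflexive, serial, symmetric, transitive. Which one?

Reflexive: no — a is not related to itself.
Serial: no — b has no R-successor.
Symmetric: no — a R h but not h R a.
Transitive: yes — every two-step R-path is closed by a direct edge.
Only transitive holds.

transitive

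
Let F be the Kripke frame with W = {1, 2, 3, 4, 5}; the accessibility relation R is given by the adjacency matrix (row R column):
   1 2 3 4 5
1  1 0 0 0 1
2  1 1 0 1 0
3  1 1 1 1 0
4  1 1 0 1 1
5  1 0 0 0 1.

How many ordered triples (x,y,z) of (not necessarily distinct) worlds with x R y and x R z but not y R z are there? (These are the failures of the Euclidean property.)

12

Enumerating: (2,1,2), (2,1,4), (3,1,2), (3,1,3), (3,1,4), (3,2,3), (3,4,3), (4,1,2), (4,1,4), (4,2,5), (4,5,2), (4,5,4).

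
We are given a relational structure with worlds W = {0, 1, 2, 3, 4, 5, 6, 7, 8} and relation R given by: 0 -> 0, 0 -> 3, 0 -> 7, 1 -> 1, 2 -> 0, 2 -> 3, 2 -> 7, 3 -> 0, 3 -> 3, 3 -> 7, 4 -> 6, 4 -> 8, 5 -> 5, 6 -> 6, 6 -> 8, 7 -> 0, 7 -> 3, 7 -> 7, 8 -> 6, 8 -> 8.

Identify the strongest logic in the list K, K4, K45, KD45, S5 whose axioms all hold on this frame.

Transitive (axiom 4): yes — every two-step R-path is closed by a direct edge.
Euclidean (axiom 5): yes — any two successors of a common world are R-related.
Serial (axiom D): yes — every world has a successor (e.g. 0 R 0).
Reflexive (axiom T): no — 2 is not related to itself.
So F validates K, K4, K45, KD45; S5 would additionally require R to be reflexive. The strongest is KD45.

KD45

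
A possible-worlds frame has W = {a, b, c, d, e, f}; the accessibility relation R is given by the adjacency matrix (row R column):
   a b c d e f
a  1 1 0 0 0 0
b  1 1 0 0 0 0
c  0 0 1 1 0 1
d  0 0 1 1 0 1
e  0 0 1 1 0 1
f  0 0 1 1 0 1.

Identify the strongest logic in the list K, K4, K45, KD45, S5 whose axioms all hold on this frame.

KD45

Transitive (axiom 4): yes — every two-step R-path is closed by a direct edge.
Euclidean (axiom 5): yes — any two successors of a common world are R-related.
Serial (axiom D): yes — every world has a successor (e.g. a R a).
Reflexive (axiom T): no — e is not related to itself.
So F validates K, K4, K45, KD45; S5 would additionally require R to be reflexive. The strongest is KD45.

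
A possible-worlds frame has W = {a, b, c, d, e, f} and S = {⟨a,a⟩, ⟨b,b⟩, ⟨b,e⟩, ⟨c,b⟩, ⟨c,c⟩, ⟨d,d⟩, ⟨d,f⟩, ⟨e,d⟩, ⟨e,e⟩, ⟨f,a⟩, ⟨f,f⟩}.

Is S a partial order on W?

No

Reflexive: yes — every world is S-related to itself.
Transitive: no — b S e and e S d, but not b S d.
Antisymmetric: yes — no distinct pair is related both ways.
So S is not a partial order.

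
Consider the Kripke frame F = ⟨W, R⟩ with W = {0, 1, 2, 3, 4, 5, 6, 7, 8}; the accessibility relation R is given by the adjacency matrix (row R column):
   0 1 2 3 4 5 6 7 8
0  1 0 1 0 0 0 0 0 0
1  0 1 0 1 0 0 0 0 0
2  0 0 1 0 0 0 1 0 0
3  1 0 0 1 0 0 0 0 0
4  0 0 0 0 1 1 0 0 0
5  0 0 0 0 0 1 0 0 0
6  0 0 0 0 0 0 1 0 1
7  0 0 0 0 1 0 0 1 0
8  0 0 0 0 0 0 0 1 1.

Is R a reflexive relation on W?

Reflexive: yes — every world is R-related to itself.

Yes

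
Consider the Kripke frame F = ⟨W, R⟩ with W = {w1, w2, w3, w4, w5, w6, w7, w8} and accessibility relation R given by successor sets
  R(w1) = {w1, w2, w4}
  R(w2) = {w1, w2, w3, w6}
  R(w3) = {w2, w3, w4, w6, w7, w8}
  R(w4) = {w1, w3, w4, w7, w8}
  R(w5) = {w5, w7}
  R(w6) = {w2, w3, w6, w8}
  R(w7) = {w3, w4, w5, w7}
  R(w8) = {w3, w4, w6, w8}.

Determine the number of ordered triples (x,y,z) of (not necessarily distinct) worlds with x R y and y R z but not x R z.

34

Enumerating: (w1,w2,w3), (w1,w2,w6), (w1,w4,w3), (w1,w4,w7), (w1,w4,w8), (w2,w1,w4), (w2,w3,w4), (w2,w3,w7), (w2,w3,w8), (w2,w6,w8), (w3,w2,w1), (w3,w4,w1), … and 22 more.
Total: 34.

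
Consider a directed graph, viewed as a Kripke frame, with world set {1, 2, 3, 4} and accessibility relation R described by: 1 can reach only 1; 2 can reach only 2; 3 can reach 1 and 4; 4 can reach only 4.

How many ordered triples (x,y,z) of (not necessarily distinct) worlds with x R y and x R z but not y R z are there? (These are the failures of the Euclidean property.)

2

Enumerating: (3,1,4), (3,4,1).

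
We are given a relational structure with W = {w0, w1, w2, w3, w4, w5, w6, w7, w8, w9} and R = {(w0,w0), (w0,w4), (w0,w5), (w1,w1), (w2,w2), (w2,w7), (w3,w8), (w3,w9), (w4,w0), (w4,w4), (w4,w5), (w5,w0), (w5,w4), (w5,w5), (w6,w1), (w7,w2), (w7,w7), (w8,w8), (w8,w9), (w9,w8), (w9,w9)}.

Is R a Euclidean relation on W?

Euclidean: yes — any two successors of a common world are R-related.

Yes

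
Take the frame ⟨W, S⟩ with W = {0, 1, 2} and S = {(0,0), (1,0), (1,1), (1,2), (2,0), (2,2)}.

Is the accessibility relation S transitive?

Yes

Transitive: yes — every two-step S-path is closed by a direct edge.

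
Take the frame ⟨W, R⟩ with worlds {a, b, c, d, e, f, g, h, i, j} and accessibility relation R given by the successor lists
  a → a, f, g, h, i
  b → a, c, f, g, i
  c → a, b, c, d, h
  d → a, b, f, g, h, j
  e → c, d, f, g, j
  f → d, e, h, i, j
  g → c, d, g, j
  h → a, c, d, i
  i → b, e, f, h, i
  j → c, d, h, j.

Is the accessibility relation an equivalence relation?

Reflexive: no — b is not related to itself.
Symmetric: no — a R f but not f R a.
Transitive: no — a R f and f R d, but not a R d.
So R is not an equivalence relation.

No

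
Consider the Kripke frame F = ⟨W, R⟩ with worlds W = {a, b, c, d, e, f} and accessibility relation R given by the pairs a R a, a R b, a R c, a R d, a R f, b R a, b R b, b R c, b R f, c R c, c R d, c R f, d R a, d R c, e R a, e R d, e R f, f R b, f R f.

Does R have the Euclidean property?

Euclidean: no — a R b and a R d, but not b R d.

No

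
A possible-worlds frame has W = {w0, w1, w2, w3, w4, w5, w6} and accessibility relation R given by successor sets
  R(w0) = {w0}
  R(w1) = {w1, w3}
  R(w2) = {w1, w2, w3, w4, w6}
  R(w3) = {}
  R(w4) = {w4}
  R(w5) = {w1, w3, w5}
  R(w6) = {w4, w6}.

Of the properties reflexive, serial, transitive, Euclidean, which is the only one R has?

Reflexive: no — w3 is not related to itself.
Serial: no — w3 has no R-successor.
Transitive: yes — every two-step R-path is closed by a direct edge.
Euclidean: no — w2 R w1 and w2 R w4, but not w1 R w4.
Only transitive holds.

transitive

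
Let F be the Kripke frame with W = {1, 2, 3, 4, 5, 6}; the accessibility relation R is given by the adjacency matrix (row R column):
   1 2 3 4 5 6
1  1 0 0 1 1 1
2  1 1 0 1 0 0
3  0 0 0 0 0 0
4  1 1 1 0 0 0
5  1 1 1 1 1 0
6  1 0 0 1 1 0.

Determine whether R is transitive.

Transitive: no — 1 R 4 and 4 R 2, but not 1 R 2.

No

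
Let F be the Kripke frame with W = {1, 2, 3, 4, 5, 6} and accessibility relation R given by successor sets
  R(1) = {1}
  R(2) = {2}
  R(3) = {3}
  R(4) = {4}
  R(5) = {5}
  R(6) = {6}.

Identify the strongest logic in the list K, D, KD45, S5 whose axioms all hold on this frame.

S5

Serial (axiom D): yes — every world has a successor (e.g. 1 R 1).
Euclidean (axiom 5): yes — any two successors of a common world are R-related.
Transitive (axiom 4): yes — every two-step R-path is closed by a direct edge.
Reflexive (axiom T): yes — every world is R-related to itself.
So F validates K, D, KD45, S5. The strongest is S5.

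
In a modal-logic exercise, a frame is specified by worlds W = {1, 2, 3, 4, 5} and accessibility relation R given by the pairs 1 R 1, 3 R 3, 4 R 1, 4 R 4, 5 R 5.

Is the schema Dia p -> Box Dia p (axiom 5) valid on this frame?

The schema 5 characterises exactly the Euclidean frames.
Euclidean: no — 4 R 1 and 4 R 4, but not 1 R 4.

No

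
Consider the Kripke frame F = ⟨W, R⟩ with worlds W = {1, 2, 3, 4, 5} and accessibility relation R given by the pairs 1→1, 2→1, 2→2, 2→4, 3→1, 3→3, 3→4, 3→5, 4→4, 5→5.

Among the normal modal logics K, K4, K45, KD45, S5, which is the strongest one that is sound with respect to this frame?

K4

Transitive (axiom 4): yes — every two-step R-path is closed by a direct edge.
Euclidean (axiom 5): no — 2 R 1 and 2 R 4, but not 1 R 4.
Serial (axiom D): yes — every world has a successor (e.g. 1 R 1).
Reflexive (axiom T): yes — every world is R-related to itself.
So F validates K, K4; K45 would additionally require R to be Euclidean. The strongest is K4.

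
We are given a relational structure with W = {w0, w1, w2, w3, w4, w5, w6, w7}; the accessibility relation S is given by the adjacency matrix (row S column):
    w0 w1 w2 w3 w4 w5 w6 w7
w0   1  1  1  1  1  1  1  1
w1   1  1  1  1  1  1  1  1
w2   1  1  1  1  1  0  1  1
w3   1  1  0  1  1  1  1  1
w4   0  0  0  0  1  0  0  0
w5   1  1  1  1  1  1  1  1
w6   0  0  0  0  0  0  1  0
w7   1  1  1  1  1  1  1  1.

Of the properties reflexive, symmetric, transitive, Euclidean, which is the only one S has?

reflexive

Reflexive: yes — every world is S-related to itself.
Symmetric: no — w0 S w4 but not w4 S w0.
Transitive: no — w2 S w0 and w0 S w5, but not w2 S w5.
Euclidean: no — w0 S w2 and w0 S w5, but not w2 S w5.
Only reflexive holds.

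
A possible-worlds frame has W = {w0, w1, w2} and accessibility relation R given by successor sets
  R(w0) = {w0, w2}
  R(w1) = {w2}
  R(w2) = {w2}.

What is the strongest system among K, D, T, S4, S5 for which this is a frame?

Serial (axiom D): yes — every world has a successor (e.g. w0 R w0).
Reflexive (axiom T): no — w1 is not related to itself.
Transitive (axiom 4): yes — every two-step R-path is closed by a direct edge.
Euclidean (axiom 5): no — w0 R w2 and w0 R w0, but not w2 R w0.
So F validates K, D; T would additionally require R to be reflexive. The strongest is D.

D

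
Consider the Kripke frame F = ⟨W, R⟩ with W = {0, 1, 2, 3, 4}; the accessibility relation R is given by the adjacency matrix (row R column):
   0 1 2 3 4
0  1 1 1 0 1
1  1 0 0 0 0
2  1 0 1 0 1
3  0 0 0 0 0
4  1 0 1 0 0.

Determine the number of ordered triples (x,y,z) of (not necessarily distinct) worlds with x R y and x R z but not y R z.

Enumerating: (0,1,1), (0,1,2), (0,1,4), (0,2,1), (0,4,1), (0,4,4), (2,4,4).

7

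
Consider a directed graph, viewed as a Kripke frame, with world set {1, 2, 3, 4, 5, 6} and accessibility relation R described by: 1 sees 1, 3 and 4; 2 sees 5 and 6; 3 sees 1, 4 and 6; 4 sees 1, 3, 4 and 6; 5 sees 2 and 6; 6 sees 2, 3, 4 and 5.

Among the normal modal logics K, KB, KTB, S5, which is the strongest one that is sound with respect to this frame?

Symmetric (axiom B): yes — every pair in R has its reverse in R.
Reflexive (axiom T): no — 2 is not related to itself.
Euclidean (axiom 5): no — 3 R 1 and 3 R 6, but not 1 R 6.
So F validates K, KB; KTB would additionally require R to be reflexive. The strongest is KB.

KB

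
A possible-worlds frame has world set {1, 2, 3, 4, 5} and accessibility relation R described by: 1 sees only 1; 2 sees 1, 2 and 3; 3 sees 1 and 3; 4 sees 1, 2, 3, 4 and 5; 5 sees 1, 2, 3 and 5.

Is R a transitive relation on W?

Transitive: yes — every two-step R-path is closed by a direct edge.

Yes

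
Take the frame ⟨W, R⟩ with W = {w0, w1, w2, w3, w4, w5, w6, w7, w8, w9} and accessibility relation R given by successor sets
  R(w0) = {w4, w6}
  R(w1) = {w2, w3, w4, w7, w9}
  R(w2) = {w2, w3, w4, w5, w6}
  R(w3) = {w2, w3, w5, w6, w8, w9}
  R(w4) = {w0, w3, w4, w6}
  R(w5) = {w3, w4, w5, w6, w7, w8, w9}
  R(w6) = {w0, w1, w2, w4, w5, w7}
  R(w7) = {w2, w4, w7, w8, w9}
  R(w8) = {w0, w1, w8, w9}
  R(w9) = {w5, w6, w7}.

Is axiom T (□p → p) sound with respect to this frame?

Axiom T corresponds to the accessibility relation being reflexive.
Reflexive: no — w0 is not related to itself.

No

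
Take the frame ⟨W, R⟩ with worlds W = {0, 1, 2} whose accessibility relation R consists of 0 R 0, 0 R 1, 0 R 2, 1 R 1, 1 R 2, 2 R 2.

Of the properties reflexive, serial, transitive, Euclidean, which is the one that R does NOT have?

Euclidean

Reflexive: yes — every world is R-related to itself.
Serial: yes — every world has a successor (e.g. 0 R 0).
Transitive: yes — every two-step R-path is closed by a direct edge.
Euclidean: no — 0 R 2 and 0 R 1, but not 2 R 1.
Only Euclidean fails.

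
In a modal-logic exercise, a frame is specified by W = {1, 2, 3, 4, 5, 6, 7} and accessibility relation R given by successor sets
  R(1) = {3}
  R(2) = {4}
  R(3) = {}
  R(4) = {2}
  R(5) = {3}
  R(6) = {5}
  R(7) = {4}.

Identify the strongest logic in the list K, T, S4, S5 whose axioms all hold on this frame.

K

Reflexive (axiom T): no — 1 is not related to itself.
Transitive (axiom 4): no — 6 R 5 and 5 R 3, but not 6 R 3.
Euclidean (axiom 5): no — 1 R 3 and 1 R 3, but not 3 R 3.
So F validates K; T would additionally require R to be reflexive. The strongest is K.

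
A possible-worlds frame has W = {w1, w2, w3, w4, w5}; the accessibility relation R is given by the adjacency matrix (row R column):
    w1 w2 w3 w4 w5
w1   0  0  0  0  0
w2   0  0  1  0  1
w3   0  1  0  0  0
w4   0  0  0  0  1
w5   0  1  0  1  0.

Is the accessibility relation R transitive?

No

Transitive: no — w2 R w5 and w5 R w4, but not w2 R w4.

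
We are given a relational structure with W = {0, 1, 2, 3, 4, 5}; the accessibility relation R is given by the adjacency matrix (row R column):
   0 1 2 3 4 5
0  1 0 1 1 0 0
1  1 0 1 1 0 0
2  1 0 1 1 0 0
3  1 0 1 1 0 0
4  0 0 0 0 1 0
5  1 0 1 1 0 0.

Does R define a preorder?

No

Reflexive: no — 1 is not related to itself.
Transitive: yes — every two-step R-path is closed by a direct edge.
So R is not a preorder.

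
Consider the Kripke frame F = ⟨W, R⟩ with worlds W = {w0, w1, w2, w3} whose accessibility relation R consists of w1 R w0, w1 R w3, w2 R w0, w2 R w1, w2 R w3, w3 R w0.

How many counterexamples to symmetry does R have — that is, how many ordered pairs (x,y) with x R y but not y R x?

Enumerating: (w1,w0), (w1,w3), (w2,w0), (w2,w1), (w2,w3), (w3,w0).

6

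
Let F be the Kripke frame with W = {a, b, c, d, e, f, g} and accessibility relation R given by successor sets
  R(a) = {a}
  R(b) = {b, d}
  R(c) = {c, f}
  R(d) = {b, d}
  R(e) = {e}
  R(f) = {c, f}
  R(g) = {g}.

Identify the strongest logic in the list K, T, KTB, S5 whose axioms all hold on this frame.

S5

Reflexive (axiom T): yes — every world is R-related to itself.
Symmetric (axiom B): yes — every pair in R has its reverse in R.
Euclidean (axiom 5): yes — any two successors of a common world are R-related.
So F validates K, T, KTB, S5. The strongest is S5.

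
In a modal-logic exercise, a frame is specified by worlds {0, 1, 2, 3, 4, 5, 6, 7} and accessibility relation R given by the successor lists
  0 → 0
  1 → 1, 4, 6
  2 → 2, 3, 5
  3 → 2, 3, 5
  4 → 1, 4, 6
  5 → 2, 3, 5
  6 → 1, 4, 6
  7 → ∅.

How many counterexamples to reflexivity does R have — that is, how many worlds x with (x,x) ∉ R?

Enumerating: 7.

1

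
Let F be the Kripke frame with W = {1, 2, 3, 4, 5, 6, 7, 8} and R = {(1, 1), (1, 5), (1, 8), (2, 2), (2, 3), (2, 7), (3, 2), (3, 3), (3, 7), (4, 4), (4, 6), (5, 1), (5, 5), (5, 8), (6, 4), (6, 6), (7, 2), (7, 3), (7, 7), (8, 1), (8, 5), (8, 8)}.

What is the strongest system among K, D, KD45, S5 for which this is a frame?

Serial (axiom D): yes — every world has a successor (e.g. 1 R 1).
Euclidean (axiom 5): yes — any two successors of a common world are R-related.
Transitive (axiom 4): yes — every two-step R-path is closed by a direct edge.
Reflexive (axiom T): yes — every world is R-related to itself.
So F validates K, D, KD45, S5. The strongest is S5.

S5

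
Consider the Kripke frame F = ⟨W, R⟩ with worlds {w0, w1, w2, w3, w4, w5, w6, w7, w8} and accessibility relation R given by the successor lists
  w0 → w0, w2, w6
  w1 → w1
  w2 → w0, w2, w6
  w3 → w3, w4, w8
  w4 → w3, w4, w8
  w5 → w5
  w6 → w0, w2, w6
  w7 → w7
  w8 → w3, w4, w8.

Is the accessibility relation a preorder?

Reflexive: yes — every world is R-related to itself.
Transitive: yes — every two-step R-path is closed by a direct edge.
So R is a preorder.

Yes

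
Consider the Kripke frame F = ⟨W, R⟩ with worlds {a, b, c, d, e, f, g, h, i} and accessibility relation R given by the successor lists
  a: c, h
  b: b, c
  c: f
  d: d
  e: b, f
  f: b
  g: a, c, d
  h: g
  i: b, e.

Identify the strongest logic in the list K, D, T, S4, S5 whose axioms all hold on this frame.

Serial (axiom D): yes — every world has a successor (e.g. a R c).
Reflexive (axiom T): no — a is not related to itself.
Transitive (axiom 4): no — a R c and c R f, but not a R f.
Euclidean (axiom 5): no — a R c and a R h, but not c R h.
So F validates K, D; T would additionally require R to be reflexive. The strongest is D.

D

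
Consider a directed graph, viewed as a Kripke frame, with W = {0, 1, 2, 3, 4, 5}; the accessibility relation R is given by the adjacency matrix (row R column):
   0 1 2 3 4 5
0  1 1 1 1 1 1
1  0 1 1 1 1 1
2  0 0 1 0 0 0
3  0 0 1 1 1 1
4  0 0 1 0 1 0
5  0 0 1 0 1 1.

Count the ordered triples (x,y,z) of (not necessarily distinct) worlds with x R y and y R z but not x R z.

R is transitive; there are no such tuples.

0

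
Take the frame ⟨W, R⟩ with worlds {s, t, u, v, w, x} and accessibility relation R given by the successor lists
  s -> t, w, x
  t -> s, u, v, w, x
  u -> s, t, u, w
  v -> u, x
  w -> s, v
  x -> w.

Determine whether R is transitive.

Transitive: no — s R t and t R u, but not s R u.

No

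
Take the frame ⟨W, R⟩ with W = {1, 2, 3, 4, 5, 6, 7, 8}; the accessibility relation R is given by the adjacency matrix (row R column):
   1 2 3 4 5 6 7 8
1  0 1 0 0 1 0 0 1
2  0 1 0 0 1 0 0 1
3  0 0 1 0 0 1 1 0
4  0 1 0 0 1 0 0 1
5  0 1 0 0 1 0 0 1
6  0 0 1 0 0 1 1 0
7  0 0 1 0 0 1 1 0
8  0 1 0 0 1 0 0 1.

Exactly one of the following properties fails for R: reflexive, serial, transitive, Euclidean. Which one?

Reflexive: no — 1 is not related to itself.
Serial: yes — every world has a successor (e.g. 1 R 2).
Transitive: yes — every two-step R-path is closed by a direct edge.
Euclidean: yes — any two successors of a common world are R-related.
Only reflexive fails.

reflexive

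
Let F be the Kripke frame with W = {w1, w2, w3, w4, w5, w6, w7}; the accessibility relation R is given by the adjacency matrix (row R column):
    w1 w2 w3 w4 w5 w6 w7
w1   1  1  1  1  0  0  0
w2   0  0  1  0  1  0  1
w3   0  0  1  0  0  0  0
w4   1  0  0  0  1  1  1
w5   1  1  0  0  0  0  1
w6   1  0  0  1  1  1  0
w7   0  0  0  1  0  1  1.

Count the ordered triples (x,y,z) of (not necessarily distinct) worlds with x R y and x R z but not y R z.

Enumerating: (w1,w2,w1), (w1,w2,w2), (w1,w2,w4), (w1,w3,w1), (w1,w3,w2), (w1,w3,w4), (w1,w4,w2), (w1,w4,w3), (w1,w4,w4), (w2,w3,w5), (w2,w3,w7), (w2,w5,w3), … and 24 more.
Total: 36.

36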